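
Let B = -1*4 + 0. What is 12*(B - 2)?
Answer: -72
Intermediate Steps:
B = -4 (B = -4 + 0 = -4)
12*(B - 2) = 12*(-4 - 2) = 12*(-6) = -72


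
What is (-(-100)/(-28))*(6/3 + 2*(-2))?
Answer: 50/7 ≈ 7.1429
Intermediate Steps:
(-(-100)/(-28))*(6/3 + 2*(-2)) = (-(-100)*(-1)/28)*(6*(1/3) - 4) = (-25*1/7)*(2 - 4) = -25/7*(-2) = 50/7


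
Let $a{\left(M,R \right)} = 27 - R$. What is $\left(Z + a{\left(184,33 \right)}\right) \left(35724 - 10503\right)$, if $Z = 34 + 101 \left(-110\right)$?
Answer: $-279499122$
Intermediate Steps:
$Z = -11076$ ($Z = 34 - 11110 = -11076$)
$\left(Z + a{\left(184,33 \right)}\right) \left(35724 - 10503\right) = \left(-11076 + \left(27 - 33\right)\right) \left(35724 - 10503\right) = \left(-11076 + \left(27 - 33\right)\right) 25221 = \left(-11076 - 6\right) 25221 = \left(-11082\right) 25221 = -279499122$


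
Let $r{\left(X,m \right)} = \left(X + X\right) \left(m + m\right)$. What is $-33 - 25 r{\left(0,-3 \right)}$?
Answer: $-33$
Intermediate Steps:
$r{\left(X,m \right)} = 4 X m$ ($r{\left(X,m \right)} = 2 X 2 m = 4 X m$)
$-33 - 25 r{\left(0,-3 \right)} = -33 - 25 \cdot 4 \cdot 0 \left(-3\right) = -33 - 0 = -33 + 0 = -33$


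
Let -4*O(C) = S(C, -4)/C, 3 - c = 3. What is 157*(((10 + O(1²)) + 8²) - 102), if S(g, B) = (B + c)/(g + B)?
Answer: -13345/3 ≈ -4448.3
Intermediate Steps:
c = 0 (c = 3 - 1*3 = 3 - 3 = 0)
S(g, B) = B/(B + g) (S(g, B) = (B + 0)/(g + B) = B/(B + g))
O(C) = 1/(C*(-4 + C)) (O(C) = -(-4/(-4 + C))/(4*C) = -(-1)/(C*(-4 + C)) = 1/(C*(-4 + C)))
157*(((10 + O(1²)) + 8²) - 102) = 157*(((10 + 1/((1²)*(-4 + 1²))) + 8²) - 102) = 157*(((10 + 1/(1*(-4 + 1))) + 64) - 102) = 157*(((10 + 1/(-3)) + 64) - 102) = 157*(((10 + 1*(-⅓)) + 64) - 102) = 157*(((10 - ⅓) + 64) - 102) = 157*((29/3 + 64) - 102) = 157*(221/3 - 102) = 157*(-85/3) = -13345/3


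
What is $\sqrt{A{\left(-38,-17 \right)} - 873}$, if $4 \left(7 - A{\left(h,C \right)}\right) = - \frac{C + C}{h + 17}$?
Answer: $\frac{i \sqrt{1526910}}{42} \approx 29.421 i$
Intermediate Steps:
$A{\left(h,C \right)} = 7 + \frac{C}{2 \left(17 + h\right)}$ ($A{\left(h,C \right)} = 7 - \frac{\left(-1\right) \frac{C + C}{h + 17}}{4} = 7 - \frac{\left(-1\right) \frac{2 C}{17 + h}}{4} = 7 - \frac{\left(-2\right) C \frac{1}{17 + h}}{4} = 7 + \frac{C}{2 \left(17 + h\right)}$)
$\sqrt{A{\left(-38,-17 \right)} - 873} = \sqrt{\frac{238 - 17 + 14 \left(-38\right)}{2 \left(17 - 38\right)} - 873} = \sqrt{\frac{238 - 17 - 532}{2 \left(-21\right)} - 873} = \sqrt{\frac{1}{2} \left(- \frac{1}{21}\right) \left(-311\right) - 873} = \sqrt{\frac{311}{42} - 873} = \sqrt{- \frac{36355}{42}} = \frac{i \sqrt{1526910}}{42}$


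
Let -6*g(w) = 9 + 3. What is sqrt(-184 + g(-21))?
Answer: I*sqrt(186) ≈ 13.638*I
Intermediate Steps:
g(w) = -2 (g(w) = -(9 + 3)/6 = -1/6*12 = -2)
sqrt(-184 + g(-21)) = sqrt(-184 - 2) = sqrt(-186) = I*sqrt(186)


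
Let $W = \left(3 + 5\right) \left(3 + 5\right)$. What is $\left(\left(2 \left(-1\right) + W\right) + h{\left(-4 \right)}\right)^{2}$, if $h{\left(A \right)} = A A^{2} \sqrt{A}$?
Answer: $-12540 - 15872 i \approx -12540.0 - 15872.0 i$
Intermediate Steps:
$W = 64$ ($W = 8 \cdot 8 = 64$)
$h{\left(A \right)} = A^{\frac{7}{2}}$ ($h{\left(A \right)} = A^{3} \sqrt{A} = A^{\frac{7}{2}}$)
$\left(\left(2 \left(-1\right) + W\right) + h{\left(-4 \right)}\right)^{2} = \left(\left(2 \left(-1\right) + 64\right) + \left(-4\right)^{\frac{7}{2}}\right)^{2} = \left(\left(-2 + 64\right) - 128 i\right)^{2} = \left(62 - 128 i\right)^{2}$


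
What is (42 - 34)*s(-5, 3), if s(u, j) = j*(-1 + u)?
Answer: -144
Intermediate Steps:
(42 - 34)*s(-5, 3) = (42 - 34)*(3*(-1 - 5)) = 8*(3*(-6)) = 8*(-18) = -144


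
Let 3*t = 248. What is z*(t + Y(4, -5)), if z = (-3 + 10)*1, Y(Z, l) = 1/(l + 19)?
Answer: 3475/6 ≈ 579.17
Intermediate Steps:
t = 248/3 (t = (⅓)*248 = 248/3 ≈ 82.667)
Y(Z, l) = 1/(19 + l)
z = 7 (z = 7*1 = 7)
z*(t + Y(4, -5)) = 7*(248/3 + 1/(19 - 5)) = 7*(248/3 + 1/14) = 7*(3475/42) = 3475/6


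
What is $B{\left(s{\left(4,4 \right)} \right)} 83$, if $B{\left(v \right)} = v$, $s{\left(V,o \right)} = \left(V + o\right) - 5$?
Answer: $249$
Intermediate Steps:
$s{\left(V,o \right)} = -5 + V + o$
$B{\left(s{\left(4,4 \right)} \right)} 83 = \left(-5 + 4 + 4\right) 83 = 3 \cdot 83 = 249$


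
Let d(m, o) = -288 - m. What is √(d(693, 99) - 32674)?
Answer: I*√33655 ≈ 183.45*I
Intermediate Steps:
√(d(693, 99) - 32674) = √((-288 - 1*693) - 32674) = √((-288 - 693) - 32674) = √(-981 - 32674) = √(-33655) = I*√33655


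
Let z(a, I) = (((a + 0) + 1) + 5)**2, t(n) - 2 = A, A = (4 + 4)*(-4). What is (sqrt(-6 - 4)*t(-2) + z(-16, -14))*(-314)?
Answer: -31400 + 9420*I*sqrt(10) ≈ -31400.0 + 29789.0*I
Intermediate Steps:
A = -32 (A = 8*(-4) = -32)
t(n) = -30 (t(n) = 2 - 32 = -30)
z(a, I) = (6 + a)**2 (z(a, I) = ((a + 1) + 5)**2 = ((1 + a) + 5)**2 = (6 + a)**2)
(sqrt(-6 - 4)*t(-2) + z(-16, -14))*(-314) = (sqrt(-6 - 4)*(-30) + (6 - 16)**2)*(-314) = (sqrt(-10)*(-30) + (-10)**2)*(-314) = ((I*sqrt(10))*(-30) + 100)*(-314) = (-30*I*sqrt(10) + 100)*(-314) = (100 - 30*I*sqrt(10))*(-314) = -31400 + 9420*I*sqrt(10)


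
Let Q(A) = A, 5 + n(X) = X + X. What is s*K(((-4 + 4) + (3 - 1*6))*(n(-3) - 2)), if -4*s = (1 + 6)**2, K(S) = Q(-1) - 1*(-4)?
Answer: -147/4 ≈ -36.750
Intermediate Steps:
n(X) = -5 + 2*X (n(X) = -5 + (X + X) = -5 + 2*X)
K(S) = 3 (K(S) = -1 - 1*(-4) = -1 + 4 = 3)
s = -49/4 (s = -(1 + 6)**2/4 = -1/4*7**2 = -1/4*49 = -49/4 ≈ -12.250)
s*K(((-4 + 4) + (3 - 1*6))*(n(-3) - 2)) = -49/4*3 = -147/4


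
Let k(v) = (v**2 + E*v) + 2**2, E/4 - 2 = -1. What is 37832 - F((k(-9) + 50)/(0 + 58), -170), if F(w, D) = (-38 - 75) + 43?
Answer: 37902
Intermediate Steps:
E = 4 (E = 8 + 4*(-1) = 8 - 4 = 4)
k(v) = 4 + v**2 + 4*v (k(v) = (v**2 + 4*v) + 2**2 = (v**2 + 4*v) + 4 = 4 + v**2 + 4*v)
F(w, D) = -70 (F(w, D) = -113 + 43 = -70)
37832 - F((k(-9) + 50)/(0 + 58), -170) = 37832 - 1*(-70) = 37832 + 70 = 37902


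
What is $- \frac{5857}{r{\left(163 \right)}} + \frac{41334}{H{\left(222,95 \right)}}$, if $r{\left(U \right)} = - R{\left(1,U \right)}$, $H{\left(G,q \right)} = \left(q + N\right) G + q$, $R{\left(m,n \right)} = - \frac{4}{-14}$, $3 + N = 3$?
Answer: $\frac{868646483}{42370} \approx 20501.0$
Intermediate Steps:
$N = 0$ ($N = -3 + 3 = 0$)
$R{\left(m,n \right)} = \frac{2}{7}$ ($R{\left(m,n \right)} = \left(-4\right) \left(- \frac{1}{14}\right) = \frac{2}{7}$)
$H{\left(G,q \right)} = q + G q$ ($H{\left(G,q \right)} = \left(q + 0\right) G + q = q G + q = G q + q = q + G q$)
$r{\left(U \right)} = - \frac{2}{7}$ ($r{\left(U \right)} = \left(-1\right) \frac{2}{7} = - \frac{2}{7}$)
$- \frac{5857}{r{\left(163 \right)}} + \frac{41334}{H{\left(222,95 \right)}} = - \frac{5857}{- \frac{2}{7}} + \frac{41334}{95 \left(1 + 222\right)} = \left(-5857\right) \left(- \frac{7}{2}\right) + \frac{41334}{95 \cdot 223} = \frac{40999}{2} + \frac{41334}{21185} = \frac{868646483}{42370}$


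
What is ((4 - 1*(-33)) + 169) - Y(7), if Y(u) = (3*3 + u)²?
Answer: -50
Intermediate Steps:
Y(u) = (9 + u)²
((4 - 1*(-33)) + 169) - Y(7) = ((4 - 1*(-33)) + 169) - (9 + 7)² = ((4 + 33) + 169) - 1*16² = (37 + 169) - 1*256 = 206 - 256 = -50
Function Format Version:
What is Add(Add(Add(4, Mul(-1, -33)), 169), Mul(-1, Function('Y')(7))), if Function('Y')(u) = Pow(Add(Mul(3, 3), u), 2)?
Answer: -50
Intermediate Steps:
Function('Y')(u) = Pow(Add(9, u), 2)
Add(Add(Add(4, Mul(-1, -33)), 169), Mul(-1, Function('Y')(7))) = Add(Add(Add(4, Mul(-1, -33)), 169), Mul(-1, Pow(Add(9, 7), 2))) = Add(Add(Add(4, 33), 169), Mul(-1, Pow(16, 2))) = Add(Add(37, 169), Mul(-1, 256)) = Add(206, -256) = -50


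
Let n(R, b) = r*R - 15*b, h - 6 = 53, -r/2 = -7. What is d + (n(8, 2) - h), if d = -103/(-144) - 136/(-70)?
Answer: 129317/5040 ≈ 25.658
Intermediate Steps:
r = 14 (r = -2*(-7) = 14)
h = 59 (h = 6 + 53 = 59)
n(R, b) = -15*b + 14*R (n(R, b) = 14*R - 15*b = -15*b + 14*R)
d = 13397/5040 (d = -103*(-1/144) - 136*(-1/70) = 103/144 + 68/35 = 13397/5040 ≈ 2.6581)
d + (n(8, 2) - h) = 13397/5040 + ((-15*2 + 14*8) - 1*59) = 13397/5040 + ((-30 + 112) - 59) = 13397/5040 + (82 - 59) = 13397/5040 + 23 = 129317/5040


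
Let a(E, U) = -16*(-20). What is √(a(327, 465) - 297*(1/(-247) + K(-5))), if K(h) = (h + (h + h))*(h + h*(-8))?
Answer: 2*√2383106141/247 ≈ 395.28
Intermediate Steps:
K(h) = -21*h² (K(h) = (h + 2*h)*(h - 8*h) = (3*h)*(-7*h) = -21*h²)
a(E, U) = 320
√(a(327, 465) - 297*(1/(-247) + K(-5))) = √(320 - 297*(1/(-247) - 21*(-5)²)) = √(320 - 297*(-1/247 - 21*25)) = √(320 - 297*(-1/247 - 525)) = √(320 - 297*(-129676/247)) = √(320 + 38513772/247) = √(38592812/247) = 2*√2383106141/247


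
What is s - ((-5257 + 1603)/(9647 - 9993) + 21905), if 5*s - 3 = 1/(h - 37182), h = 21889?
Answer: -289900852386/13228445 ≈ -21915.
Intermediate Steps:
s = 45878/76465 (s = ⅗ + 1/(5*(21889 - 37182)) = ⅗ + (⅕)/(-15293) = ⅗ + (⅕)*(-1/15293) = ⅗ - 1/76465 = 45878/76465 ≈ 0.59999)
s - ((-5257 + 1603)/(9647 - 9993) + 21905) = 45878/76465 - ((-5257 + 1603)/(9647 - 9993) + 21905) = 45878/76465 - (-3654/(-346) + 21905) = 45878/76465 - (-3654*(-1/346) + 21905) = 45878/76465 - (1827/173 + 21905) = 45878/76465 - 1*3791392/173 = 45878/76465 - 3791392/173 = -289900852386/13228445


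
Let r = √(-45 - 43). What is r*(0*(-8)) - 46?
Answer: -46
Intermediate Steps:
r = 2*I*√22 (r = √(-88) = 2*I*√22 ≈ 9.3808*I)
r*(0*(-8)) - 46 = (2*I*√22)*(0*(-8)) - 46 = (2*I*√22)*0 - 46 = 0 - 46 = -46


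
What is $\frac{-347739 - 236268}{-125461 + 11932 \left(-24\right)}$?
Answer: $\frac{584007}{411829} \approx 1.4181$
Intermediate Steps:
$\frac{-347739 - 236268}{-125461 + 11932 \left(-24\right)} = - \frac{584007}{-125461 - 286368} = - \frac{584007}{-411829} = \left(-584007\right) \left(- \frac{1}{411829}\right) = \frac{584007}{411829}$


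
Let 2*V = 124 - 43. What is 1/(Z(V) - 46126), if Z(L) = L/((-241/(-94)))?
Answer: -241/11112559 ≈ -2.1687e-5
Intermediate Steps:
V = 81/2 (V = (124 - 43)/2 = (½)*81 = 81/2 ≈ 40.500)
Z(L) = 94*L/241 (Z(L) = L/((-241*(-1/94))) = L/(241/94) = L*(94/241) = 94*L/241)
1/(Z(V) - 46126) = 1/((94/241)*(81/2) - 46126) = 1/(3807/241 - 46126) = 1/(-11112559/241) = -241/11112559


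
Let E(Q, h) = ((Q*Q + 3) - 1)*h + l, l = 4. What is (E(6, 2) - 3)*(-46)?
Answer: -3542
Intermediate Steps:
E(Q, h) = 4 + h*(2 + Q²) (E(Q, h) = ((Q*Q + 3) - 1)*h + 4 = ((Q² + 3) - 1)*h + 4 = ((3 + Q²) - 1)*h + 4 = (2 + Q²)*h + 4 = h*(2 + Q²) + 4 = 4 + h*(2 + Q²))
(E(6, 2) - 3)*(-46) = ((4 + 2*2 + 2*6²) - 3)*(-46) = ((4 + 4 + 2*36) - 3)*(-46) = ((4 + 4 + 72) - 3)*(-46) = (80 - 3)*(-46) = 77*(-46) = -3542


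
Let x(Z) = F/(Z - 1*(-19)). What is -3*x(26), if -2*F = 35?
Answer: 7/6 ≈ 1.1667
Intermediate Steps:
F = -35/2 (F = -½*35 = -35/2 ≈ -17.500)
x(Z) = -35/(2*(19 + Z)) (x(Z) = -35/(2*(Z - 1*(-19))) = -35/(2*(Z + 19)) = -35/(2*(19 + Z)))
-3*x(26) = -(-105)/(38 + 2*26) = -(-105)/(38 + 52) = -(-105)/90 = -3*(-7/18) = 7/6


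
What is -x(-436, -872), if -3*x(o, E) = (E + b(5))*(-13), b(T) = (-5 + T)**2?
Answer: 11336/3 ≈ 3778.7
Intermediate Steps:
x(o, E) = 13*E/3 (x(o, E) = -(E + (-5 + 5)**2)*(-13)/3 = -(E + 0**2)*(-13)/3 = -(E + 0)*(-13)/3 = -E*(-13)/3 = -(-13)*E/3 = 13*E/3)
-x(-436, -872) = -13*(-872)/3 = -1*(-11336/3) = 11336/3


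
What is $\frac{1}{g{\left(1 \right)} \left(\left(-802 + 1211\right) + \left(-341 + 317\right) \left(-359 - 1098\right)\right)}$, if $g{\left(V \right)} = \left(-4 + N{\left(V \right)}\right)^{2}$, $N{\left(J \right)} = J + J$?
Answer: $\frac{1}{141508} \approx 7.0667 \cdot 10^{-6}$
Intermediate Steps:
$N{\left(J \right)} = 2 J$
$g{\left(V \right)} = \left(-4 + 2 V\right)^{2}$
$\frac{1}{g{\left(1 \right)} \left(\left(-802 + 1211\right) + \left(-341 + 317\right) \left(-359 - 1098\right)\right)} = \frac{1}{4 \left(-2 + 1\right)^{2} \left(\left(-802 + 1211\right) + \left(-341 + 317\right) \left(-359 - 1098\right)\right)} = \frac{1}{4 \left(-1\right)^{2} \left(409 - -34968\right)} = \frac{1}{4 \cdot 1 \left(409 + 34968\right)} = \frac{1}{4 \cdot 35377} = \frac{1}{141508}$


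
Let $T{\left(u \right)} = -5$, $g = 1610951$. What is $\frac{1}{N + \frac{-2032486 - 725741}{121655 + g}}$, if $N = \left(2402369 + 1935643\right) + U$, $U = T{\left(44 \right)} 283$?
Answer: $\frac{1732606}{7513611223555} \approx 2.306 \cdot 10^{-7}$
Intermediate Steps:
$U = -1415$ ($U = \left(-5\right) 283 = -1415$)
$N = 4336597$ ($N = \left(2402369 + 1935643\right) - 1415 = 4338012 - 1415 = 4336597$)
$\frac{1}{N + \frac{-2032486 - 725741}{121655 + g}} = \frac{1}{4336597 + \frac{-2032486 - 725741}{121655 + 1610951}} = \frac{1}{4336597 - \frac{2758227}{1732606}} = \frac{1}{\frac{7513611223555}{1732606}} = \frac{1732606}{7513611223555}$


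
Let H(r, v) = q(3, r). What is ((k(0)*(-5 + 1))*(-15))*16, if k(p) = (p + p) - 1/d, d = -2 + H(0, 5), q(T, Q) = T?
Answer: -960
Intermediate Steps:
H(r, v) = 3
d = 1 (d = -2 + 3 = 1)
k(p) = -1 + 2*p (k(p) = (p + p) - 1/1 = 2*p - 1*1 = 2*p - 1 = -1 + 2*p)
((k(0)*(-5 + 1))*(-15))*16 = (((-1 + 2*0)*(-5 + 1))*(-15))*16 = (((-1 + 0)*(-4))*(-15))*16 = (-1*(-4)*(-15))*16 = (4*(-15))*16 = -60*16 = -960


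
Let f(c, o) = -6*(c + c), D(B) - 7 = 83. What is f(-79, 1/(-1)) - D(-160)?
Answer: 858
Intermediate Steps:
D(B) = 90 (D(B) = 7 + 83 = 90)
f(c, o) = -12*c
f(-79, 1/(-1)) - D(-160) = -12*(-79) - 1*90 = 948 - 90 = 858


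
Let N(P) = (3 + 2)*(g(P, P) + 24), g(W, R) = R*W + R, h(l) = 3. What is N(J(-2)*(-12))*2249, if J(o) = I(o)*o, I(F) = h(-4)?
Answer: 59373600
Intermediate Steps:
I(F) = 3
g(W, R) = R + R*W
J(o) = 3*o
N(P) = 120 + 5*P*(1 + P) (N(P) = (3 + 2)*(P*(1 + P) + 24) = 5*(24 + P*(1 + P)) = 120 + 5*P*(1 + P))
N(J(-2)*(-12))*2249 = (120 + 5*((3*(-2))*(-12))*(1 + (3*(-2))*(-12)))*2249 = (120 + 5*(-6*(-12))*(1 - 6*(-12)))*2249 = (120 + 5*72*(1 + 72))*2249 = (120 + 5*72*73)*2249 = (120 + 26280)*2249 = 26400*2249 = 59373600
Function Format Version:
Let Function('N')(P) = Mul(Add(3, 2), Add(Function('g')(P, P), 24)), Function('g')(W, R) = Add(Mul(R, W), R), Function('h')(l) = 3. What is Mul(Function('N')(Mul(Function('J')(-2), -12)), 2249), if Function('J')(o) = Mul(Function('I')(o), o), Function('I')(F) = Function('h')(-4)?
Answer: 59373600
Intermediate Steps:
Function('I')(F) = 3
Function('g')(W, R) = Add(R, Mul(R, W))
Function('J')(o) = Mul(3, o)
Function('N')(P) = Add(120, Mul(5, P, Add(1, P))) (Function('N')(P) = Mul(Add(3, 2), Add(Mul(P, Add(1, P)), 24)) = Mul(5, Add(24, Mul(P, Add(1, P)))) = Add(120, Mul(5, P, Add(1, P))))
Mul(Function('N')(Mul(Function('J')(-2), -12)), 2249) = Mul(Add(120, Mul(5, Mul(Mul(3, -2), -12), Add(1, Mul(Mul(3, -2), -12)))), 2249) = Mul(Add(120, Mul(5, Mul(-6, -12), Add(1, Mul(-6, -12)))), 2249) = Mul(Add(120, Mul(5, 72, Add(1, 72))), 2249) = Mul(Add(120, Mul(5, 72, 73)), 2249) = Mul(Add(120, 26280), 2249) = Mul(26400, 2249) = 59373600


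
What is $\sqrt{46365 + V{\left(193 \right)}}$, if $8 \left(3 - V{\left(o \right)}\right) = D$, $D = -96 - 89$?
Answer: $\frac{\sqrt{742258}}{4} \approx 215.39$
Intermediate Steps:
$D = -185$
$V{\left(o \right)} = \frac{209}{8}$ ($V{\left(o \right)} = 3 - - \frac{185}{8} = 3 + \frac{185}{8} = \frac{209}{8}$)
$\sqrt{46365 + V{\left(193 \right)}} = \sqrt{46365 + \frac{209}{8}} = \sqrt{\frac{371129}{8}} = \frac{\sqrt{742258}}{4}$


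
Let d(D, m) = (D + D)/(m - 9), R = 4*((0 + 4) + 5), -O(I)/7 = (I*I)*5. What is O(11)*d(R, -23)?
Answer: 38115/4 ≈ 9528.8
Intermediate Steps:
O(I) = -35*I² (O(I) = -7*I*I*5 = -7*I²*5 = -35*I²)
R = 36 (R = 4*(4 + 5) = 4*9 = 36)
d(D, m) = 2*D/(-9 + m) (d(D, m) = (2*D)/(-9 + m) = 2*D/(-9 + m))
O(11)*d(R, -23) = (-35*11²)*(2*36/(-9 - 23)) = (-35*121)*(2*36/(-32)) = -8470*36*(-1)/32 = -4235*(-9/4) = 38115/4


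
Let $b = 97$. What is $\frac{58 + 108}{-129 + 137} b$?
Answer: $\frac{8051}{4} \approx 2012.8$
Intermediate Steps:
$\frac{58 + 108}{-129 + 137} b = \frac{58 + 108}{-129 + 137} \cdot 97 = \frac{166}{8} \cdot 97 = 166 \cdot \frac{1}{8} \cdot 97 = \frac{83}{4} \cdot 97 = \frac{8051}{4}$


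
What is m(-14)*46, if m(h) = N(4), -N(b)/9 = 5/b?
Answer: -1035/2 ≈ -517.50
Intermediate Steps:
N(b) = -45/b
m(h) = -45/4
m(-14)*46 = -45/4*46 = -1035/2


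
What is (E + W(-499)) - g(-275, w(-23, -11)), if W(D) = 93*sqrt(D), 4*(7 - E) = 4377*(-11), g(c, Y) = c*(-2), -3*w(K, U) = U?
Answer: 45975/4 + 93*I*sqrt(499) ≈ 11494.0 + 2077.5*I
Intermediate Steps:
w(K, U) = -U/3
g(c, Y) = -2*c
E = 48175/4 (E = 7 - 4377*(-11)/4 = 7 - 1/4*(-48147) = 7 + 48147/4 = 48175/4 ≈ 12044.)
(E + W(-499)) - g(-275, w(-23, -11)) = (48175/4 + 93*sqrt(-499)) - (-2)*(-275) = (48175/4 + 93*(I*sqrt(499))) - 1*550 = (48175/4 + 93*I*sqrt(499)) - 550 = 45975/4 + 93*I*sqrt(499)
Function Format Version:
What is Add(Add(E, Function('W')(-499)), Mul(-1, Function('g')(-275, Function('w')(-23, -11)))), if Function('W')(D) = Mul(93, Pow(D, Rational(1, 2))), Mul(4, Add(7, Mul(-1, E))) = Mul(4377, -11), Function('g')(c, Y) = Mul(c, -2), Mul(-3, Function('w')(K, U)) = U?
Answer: Add(Rational(45975, 4), Mul(93, I, Pow(499, Rational(1, 2)))) ≈ Add(11494., Mul(2077.5, I))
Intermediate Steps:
Function('w')(K, U) = Mul(Rational(-1, 3), U)
Function('g')(c, Y) = Mul(-2, c)
E = Rational(48175, 4) (E = Add(7, Mul(Rational(-1, 4), Mul(4377, -11))) = Add(7, Mul(Rational(-1, 4), -48147)) = Add(7, Rational(48147, 4)) = Rational(48175, 4) ≈ 12044.)
Add(Add(E, Function('W')(-499)), Mul(-1, Function('g')(-275, Function('w')(-23, -11)))) = Add(Add(Rational(48175, 4), Mul(93, Pow(-499, Rational(1, 2)))), Mul(-1, Mul(-2, -275))) = Add(Add(Rational(48175, 4), Mul(93, Mul(I, Pow(499, Rational(1, 2))))), Mul(-1, 550)) = Add(Add(Rational(48175, 4), Mul(93, I, Pow(499, Rational(1, 2)))), -550) = Add(Rational(45975, 4), Mul(93, I, Pow(499, Rational(1, 2))))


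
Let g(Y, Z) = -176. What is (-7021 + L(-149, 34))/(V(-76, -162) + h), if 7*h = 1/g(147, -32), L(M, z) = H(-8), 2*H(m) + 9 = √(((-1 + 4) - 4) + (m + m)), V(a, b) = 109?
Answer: -8655416/134287 + 616*I*√17/134287 ≈ -64.455 + 0.018913*I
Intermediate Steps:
H(m) = -9/2 + √(-1 + 2*m)/2 (H(m) = -9/2 + √(((-1 + 4) - 4) + (m + m))/2 = -9/2 + √((3 - 4) + 2*m)/2 = -9/2 + √(-1 + 2*m)/2)
L(M, z) = -9/2 + I*√17/2 (L(M, z) = -9/2 + √(-1 + 2*(-8))/2 = -9/2 + √(-1 - 16)/2 = -9/2 + √(-17)/2 = -9/2 + (I*√17)/2 = -9/2 + I*√17/2)
h = -1/1232 (h = (⅐)/(-176) = (⅐)*(-1/176) = -1/1232 ≈ -0.00081169)
(-7021 + L(-149, 34))/(V(-76, -162) + h) = (-7021 + (-9/2 + I*√17/2))/(109 - 1/1232) = (-14051/2 + I*√17/2)/(134287/1232) = (-14051/2 + I*√17/2)*(1232/134287) = -8655416/134287 + 616*I*√17/134287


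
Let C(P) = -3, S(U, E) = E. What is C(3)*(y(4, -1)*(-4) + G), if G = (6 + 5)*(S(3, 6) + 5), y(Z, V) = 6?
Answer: -291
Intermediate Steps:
G = 121 (G = (6 + 5)*(6 + 5) = 11*11 = 121)
C(3)*(y(4, -1)*(-4) + G) = -3*(6*(-4) + 121) = -3*(-24 + 121) = -3*97 = -291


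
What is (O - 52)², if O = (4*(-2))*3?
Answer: 5776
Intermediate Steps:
O = -24 (O = -8*3 = -24)
(O - 52)² = (-24 - 52)² = (-76)² = 5776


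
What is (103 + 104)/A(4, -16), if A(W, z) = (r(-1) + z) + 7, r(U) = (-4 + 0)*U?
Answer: -207/5 ≈ -41.400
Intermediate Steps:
r(U) = -4*U
A(W, z) = 11 + z (A(W, z) = (-4*(-1) + z) + 7 = (4 + z) + 7 = 11 + z)
(103 + 104)/A(4, -16) = (103 + 104)/(11 - 16) = 207/(-5) = -⅕*207 = -207/5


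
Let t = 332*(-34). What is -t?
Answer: 11288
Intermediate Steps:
t = -11288
-t = -1*(-11288) = 11288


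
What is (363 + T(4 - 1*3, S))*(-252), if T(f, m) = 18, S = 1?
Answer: -96012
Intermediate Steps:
(363 + T(4 - 1*3, S))*(-252) = (363 + 18)*(-252) = 381*(-252) = -96012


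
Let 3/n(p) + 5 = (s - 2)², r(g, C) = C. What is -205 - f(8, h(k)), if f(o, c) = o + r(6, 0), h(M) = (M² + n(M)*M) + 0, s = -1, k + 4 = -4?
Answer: -213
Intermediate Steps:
k = -8 (k = -4 - 4 = -8)
n(p) = ¾ (n(p) = 3/(-5 + (-1 - 2)²) = 3/(-5 + (-3)²) = 3/(-5 + 9) = 3/4 = 3*(¼) = ¾)
h(M) = M² + 3*M/4 (h(M) = (M² + 3*M/4) + 0 = M² + 3*M/4)
f(o, c) = o (f(o, c) = o + 0 = o)
-205 - f(8, h(k)) = -205 - 1*8 = -205 - 8 = -213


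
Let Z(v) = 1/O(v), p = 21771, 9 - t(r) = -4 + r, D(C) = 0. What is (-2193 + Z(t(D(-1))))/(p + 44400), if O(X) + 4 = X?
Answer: -19736/595539 ≈ -0.033140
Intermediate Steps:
O(X) = -4 + X
t(r) = 13 - r (t(r) = 9 - (-4 + r) = 9 + (4 - r) = 13 - r)
Z(v) = 1/(-4 + v)
(-2193 + Z(t(D(-1))))/(p + 44400) = (-2193 + 1/(-4 + (13 - 1*0)))/(21771 + 44400) = (-2193 + 1/(-4 + (13 + 0)))/66171 = (-2193 + 1/(-4 + 13))*(1/66171) = (-2193 + 1/9)*(1/66171) = -19736/9*1/66171 = -19736/595539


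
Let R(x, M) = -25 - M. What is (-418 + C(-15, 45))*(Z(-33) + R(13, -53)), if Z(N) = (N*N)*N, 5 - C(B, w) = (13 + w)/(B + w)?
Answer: 223497616/15 ≈ 1.4900e+7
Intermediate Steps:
C(B, w) = 5 - (13 + w)/(B + w)
Z(N) = N³ (Z(N) = N²*N = N³)
(-418 + C(-15, 45))*(Z(-33) + R(13, -53)) = (-418 + (-13 + 4*45 + 5*(-15))/(-15 + 45))*((-33)³ + (-25 - 1*(-53))) = (-418 + (-13 + 180 - 75)/30)*(-35937 + (-25 + 53)) = (-418 + (1/30)*92)*(-35937 + 28) = (-418 + 46/15)*(-35909) = -6224/15*(-35909) = 223497616/15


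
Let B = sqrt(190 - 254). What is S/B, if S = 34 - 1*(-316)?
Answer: -175*I/4 ≈ -43.75*I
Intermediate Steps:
S = 350 (S = 34 + 316 = 350)
B = 8*I (B = sqrt(-64) = 8*I ≈ 8.0*I)
S/B = 350/((8*I)) = 350*(-I/8) = -175*I/4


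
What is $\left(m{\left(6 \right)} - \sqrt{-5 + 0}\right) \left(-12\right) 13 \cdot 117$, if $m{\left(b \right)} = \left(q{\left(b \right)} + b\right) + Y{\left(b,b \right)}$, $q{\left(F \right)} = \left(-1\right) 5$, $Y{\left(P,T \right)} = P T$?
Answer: $-675324 + 18252 i \sqrt{5} \approx -6.7532 \cdot 10^{5} + 40813.0 i$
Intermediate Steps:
$q{\left(F \right)} = -5$
$m{\left(b \right)} = -5 + b + b^{2}$ ($m{\left(b \right)} = \left(-5 + b\right) + b b = \left(-5 + b\right) + b^{2} = -5 + b + b^{2}$)
$\left(m{\left(6 \right)} - \sqrt{-5 + 0}\right) \left(-12\right) 13 \cdot 117 = \left(\left(-5 + 6 + 6^{2}\right) - \sqrt{-5 + 0}\right) \left(-12\right) 13 \cdot 117 = \left(\left(-5 + 6 + 36\right) - \sqrt{-5}\right) \left(-12\right) 13 \cdot 117 = \left(37 - i \sqrt{5}\right) \left(-12\right) 13 \cdot 117 = \left(-444 + 12 i \sqrt{5}\right) 13 \cdot 117 = \left(-5772 + 156 i \sqrt{5}\right) 117 = -675324 + 18252 i \sqrt{5}$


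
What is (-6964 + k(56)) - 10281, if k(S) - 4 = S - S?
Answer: -17241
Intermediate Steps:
k(S) = 4 (k(S) = 4 + (S - S) = 4 + 0 = 4)
(-6964 + k(56)) - 10281 = (-6964 + 4) - 10281 = -6960 - 10281 = -17241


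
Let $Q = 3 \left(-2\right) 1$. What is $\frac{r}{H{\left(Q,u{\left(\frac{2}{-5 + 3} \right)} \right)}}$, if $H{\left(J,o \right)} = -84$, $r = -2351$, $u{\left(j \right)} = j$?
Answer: $\frac{2351}{84} \approx 27.988$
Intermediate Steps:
$Q = -6$ ($Q = \left(-6\right) 1 = -6$)
$\frac{r}{H{\left(Q,u{\left(\frac{2}{-5 + 3} \right)} \right)}} = - \frac{2351}{-84} = \left(-2351\right) \left(- \frac{1}{84}\right) = \frac{2351}{84}$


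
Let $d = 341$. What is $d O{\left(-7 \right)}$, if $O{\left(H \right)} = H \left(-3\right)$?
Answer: $7161$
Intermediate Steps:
$O{\left(H \right)} = - 3 H$
$d O{\left(-7 \right)} = 341 \left(\left(-3\right) \left(-7\right)\right) = 341 \cdot 21 = 7161$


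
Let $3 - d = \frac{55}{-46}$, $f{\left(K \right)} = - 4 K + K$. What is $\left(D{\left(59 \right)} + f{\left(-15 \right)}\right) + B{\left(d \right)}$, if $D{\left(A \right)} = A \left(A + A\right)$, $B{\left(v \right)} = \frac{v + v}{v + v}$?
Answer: $7008$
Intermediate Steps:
$f{\left(K \right)} = - 3 K$
$d = \frac{193}{46}$ ($d = 3 - \frac{55}{-46} = 3 - 55 \left(- \frac{1}{46}\right) = 3 - - \frac{55}{46} = 3 + \frac{55}{46} = \frac{193}{46} \approx 4.1956$)
$B{\left(v \right)} = 1$ ($B{\left(v \right)} = \frac{2 v}{2 v} = 2 v \frac{1}{2 v} = 1$)
$D{\left(A \right)} = 2 A^{2}$ ($D{\left(A \right)} = A 2 A = 2 A^{2}$)
$\left(D{\left(59 \right)} + f{\left(-15 \right)}\right) + B{\left(d \right)} = \left(2 \cdot 59^{2} - -45\right) + 1 = \left(2 \cdot 3481 + 45\right) + 1 = \left(6962 + 45\right) + 1 = 7007 + 1 = 7008$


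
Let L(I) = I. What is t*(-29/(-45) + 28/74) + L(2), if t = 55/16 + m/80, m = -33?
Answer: 339263/66600 ≈ 5.0940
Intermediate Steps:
t = 121/40 (t = 55/16 - 33/80 = 121/40 ≈ 3.0250)
t*(-29/(-45) + 28/74) + L(2) = 121*(-29/(-45) + 28/74)/40 + 2 = 121*(-29*(-1/45) + 28*(1/74))/40 + 2 = 121*(29/45 + 14/37)/40 + 2 = (121/40)*(1703/1665) + 2 = 206063/66600 + 2 = 339263/66600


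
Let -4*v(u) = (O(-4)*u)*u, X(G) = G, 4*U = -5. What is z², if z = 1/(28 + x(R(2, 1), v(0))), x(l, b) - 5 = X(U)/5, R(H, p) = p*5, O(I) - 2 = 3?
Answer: 16/17161 ≈ 0.00093235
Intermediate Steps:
U = -5/4 (U = (¼)*(-5) = -5/4 ≈ -1.2500)
O(I) = 5 (O(I) = 2 + 3 = 5)
R(H, p) = 5*p
v(u) = -5*u²/4 (v(u) = -5*u*u/4 = -5*u²/4)
x(l, b) = 19/4 (x(l, b) = 5 - 5/4/5 = 5 - 5/4*⅕ = 5 - ¼ = 19/4)
z = 4/131 (z = 1/(28 + 19/4) = 1/(131/4) = 4/131 ≈ 0.030534)
z² = (4/131)² = 16/17161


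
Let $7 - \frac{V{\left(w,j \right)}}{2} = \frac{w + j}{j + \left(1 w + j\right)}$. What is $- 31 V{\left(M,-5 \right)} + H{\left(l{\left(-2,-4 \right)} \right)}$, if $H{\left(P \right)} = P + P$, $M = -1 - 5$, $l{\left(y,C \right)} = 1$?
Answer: $- \frac{3115}{8} \approx -389.38$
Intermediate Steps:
$M = -6$ ($M = -1 - 5 = -6$)
$H{\left(P \right)} = 2 P$
$V{\left(w,j \right)} = 14 - \frac{2 \left(j + w\right)}{w + 2 j}$ ($V{\left(w,j \right)} = 14 - 2 \frac{w + j}{j + \left(1 w + j\right)} = 14 - 2 \frac{j + w}{j + \left(w + j\right)} = 14 - 2 \frac{j + w}{j + \left(j + w\right)} = 14 - 2 \frac{j + w}{w + 2 j} = 14 - \frac{2 \left(j + w\right)}{w + 2 j}$)
$- 31 V{\left(M,-5 \right)} + H{\left(l{\left(-2,-4 \right)} \right)} = - 31 \frac{2 \left(6 \left(-6\right) + 13 \left(-5\right)\right)}{-6 + 2 \left(-5\right)} + 2 \cdot 1 = - 31 \frac{2 \left(-36 - 65\right)}{-6 - 10} + 2 = - 31 \cdot 2 \frac{1}{-16} \left(-101\right) + 2 = - 31 \cdot 2 \left(- \frac{1}{16}\right) \left(-101\right) + 2 = \left(-31\right) \frac{101}{8} + 2 = - \frac{3131}{8} + 2 = - \frac{3115}{8}$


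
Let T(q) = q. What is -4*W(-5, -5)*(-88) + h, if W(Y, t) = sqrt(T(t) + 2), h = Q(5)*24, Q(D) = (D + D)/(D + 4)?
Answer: 80/3 + 352*I*sqrt(3) ≈ 26.667 + 609.68*I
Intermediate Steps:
Q(D) = 2*D/(4 + D) (Q(D) = (2*D)/(4 + D) = 2*D/(4 + D))
h = 80/3 (h = (2*5/(4 + 5))*24 = (2*5/9)*24 = (2*5*(1/9))*24 = (10/9)*24 = 80/3 ≈ 26.667)
W(Y, t) = sqrt(2 + t) (W(Y, t) = sqrt(t + 2) = sqrt(2 + t))
-4*W(-5, -5)*(-88) + h = -4*sqrt(2 - 5)*(-88) + 80/3 = -4*I*sqrt(3)*(-88) + 80/3 = 352*I*sqrt(3) + 80/3 = 80/3 + 352*I*sqrt(3)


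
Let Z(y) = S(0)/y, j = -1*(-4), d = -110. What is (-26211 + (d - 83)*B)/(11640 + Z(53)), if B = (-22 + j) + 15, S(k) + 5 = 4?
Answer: -1358496/616919 ≈ -2.2021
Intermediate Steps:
j = 4
S(k) = -1 (S(k) = -5 + 4 = -1)
B = -3 (B = (-22 + 4) + 15 = -18 + 15 = -3)
Z(y) = -1/y
(-26211 + (d - 83)*B)/(11640 + Z(53)) = (-26211 + (-110 - 83)*(-3))/(11640 - 1/53) = (-26211 - 193*(-3))/(11640 - 1*1/53) = (-26211 + 579)/(11640 - 1/53) = -25632/616919/53 = -25632*53/616919 = -1358496/616919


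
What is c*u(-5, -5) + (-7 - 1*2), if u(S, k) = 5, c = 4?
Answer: 11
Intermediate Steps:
c*u(-5, -5) + (-7 - 1*2) = 4*5 + (-7 - 1*2) = 20 + (-7 - 2) = 20 - 9 = 11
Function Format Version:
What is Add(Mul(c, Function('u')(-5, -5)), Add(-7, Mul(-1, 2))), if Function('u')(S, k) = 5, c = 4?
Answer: 11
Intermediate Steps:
Add(Mul(c, Function('u')(-5, -5)), Add(-7, Mul(-1, 2))) = Add(Mul(4, 5), Add(-7, Mul(-1, 2))) = Add(20, Add(-7, -2)) = Add(20, -9) = 11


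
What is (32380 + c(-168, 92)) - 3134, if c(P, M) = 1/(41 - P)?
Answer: 6112415/209 ≈ 29246.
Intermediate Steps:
(32380 + c(-168, 92)) - 3134 = (32380 - 1/(-41 - 168)) - 3134 = (32380 - 1/(-209)) - 3134 = (32380 - 1*(-1/209)) - 3134 = (32380 + 1/209) - 3134 = 6767421/209 - 3134 = 6112415/209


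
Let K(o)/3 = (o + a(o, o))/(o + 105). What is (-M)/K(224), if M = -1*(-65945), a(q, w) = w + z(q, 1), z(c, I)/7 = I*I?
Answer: -619883/39 ≈ -15894.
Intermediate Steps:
z(c, I) = 7*I**2 (z(c, I) = 7*(I*I) = 7*I**2)
a(q, w) = 7 + w (a(q, w) = w + 7*1**2 = w + 7*1 = w + 7 = 7 + w)
M = 65945
K(o) = 3*(7 + 2*o)/(105 + o) (K(o) = 3*((o + (7 + o))/(o + 105)) = 3*((7 + 2*o)/(105 + o)) = 3*(7 + 2*o)/(105 + o))
(-M)/K(224) = (-1*65945)/((3*(7 + 2*224)/(105 + 224))) = -65945*329/(3*(7 + 448)) = -65945/(3*(1/329)*455) = -65945/195/47 = -65945*47/195 = -619883/39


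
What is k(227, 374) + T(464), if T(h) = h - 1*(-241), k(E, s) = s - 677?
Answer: 402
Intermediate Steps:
k(E, s) = -677 + s
T(h) = 241 + h (T(h) = h + 241 = 241 + h)
k(227, 374) + T(464) = (-677 + 374) + (241 + 464) = -303 + 705 = 402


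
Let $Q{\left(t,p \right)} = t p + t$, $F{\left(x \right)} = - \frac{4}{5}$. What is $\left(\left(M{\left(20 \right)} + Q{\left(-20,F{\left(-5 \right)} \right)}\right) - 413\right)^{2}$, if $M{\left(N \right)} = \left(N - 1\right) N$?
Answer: $1369$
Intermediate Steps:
$F{\left(x \right)} = - \frac{4}{5}$ ($F{\left(x \right)} = \left(-4\right) \frac{1}{5} = - \frac{4}{5}$)
$M{\left(N \right)} = N \left(-1 + N\right)$ ($M{\left(N \right)} = \left(-1 + N\right) N = N \left(-1 + N\right)$)
$Q{\left(t,p \right)} = t + p t$ ($Q{\left(t,p \right)} = p t + t = t + p t$)
$\left(\left(M{\left(20 \right)} + Q{\left(-20,F{\left(-5 \right)} \right)}\right) - 413\right)^{2} = \left(\left(20 \left(-1 + 20\right) - 20 \left(1 - \frac{4}{5}\right)\right) - 413\right)^{2} = \left(\left(20 \cdot 19 - 4\right) - 413\right)^{2} = \left(\left(380 - 4\right) - 413\right)^{2} = \left(376 - 413\right)^{2} = \left(-37\right)^{2} = 1369$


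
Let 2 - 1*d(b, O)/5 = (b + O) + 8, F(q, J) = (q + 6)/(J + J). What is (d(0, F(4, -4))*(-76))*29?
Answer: 52345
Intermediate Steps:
F(q, J) = (6 + q)/(2*J) (F(q, J) = (6 + q)/((2*J)) = (6 + q)*(1/(2*J)) = (6 + q)/(2*J))
d(b, O) = -30 - 5*O - 5*b (d(b, O) = 10 - 5*((b + O) + 8) = 10 - 5*((O + b) + 8) = 10 - 5*(8 + O + b) = 10 + (-40 - 5*O - 5*b) = -30 - 5*O - 5*b)
(d(0, F(4, -4))*(-76))*29 = ((-30 - 5*(6 + 4)/(2*(-4)) - 5*0)*(-76))*29 = ((-30 - 5*(-1)*10/(2*4) + 0)*(-76))*29 = ((-30 - 5*(-5/4) + 0)*(-76))*29 = ((-30 + 25/4 + 0)*(-76))*29 = -95/4*(-76)*29 = 1805*29 = 52345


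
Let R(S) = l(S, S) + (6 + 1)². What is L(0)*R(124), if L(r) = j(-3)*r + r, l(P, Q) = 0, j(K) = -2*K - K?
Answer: 0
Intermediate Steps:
j(K) = -3*K
R(S) = 49 (R(S) = 0 + (6 + 1)² = 0 + 7² = 0 + 49 = 49)
L(r) = 10*r (L(r) = (-3*(-3))*r + r = 9*r + r = 10*r)
L(0)*R(124) = (10*0)*49 = 0*49 = 0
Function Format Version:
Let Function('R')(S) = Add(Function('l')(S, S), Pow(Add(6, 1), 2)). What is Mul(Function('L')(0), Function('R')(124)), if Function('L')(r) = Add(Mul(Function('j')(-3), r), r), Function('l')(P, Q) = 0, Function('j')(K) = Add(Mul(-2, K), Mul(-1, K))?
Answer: 0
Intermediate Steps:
Function('j')(K) = Mul(-3, K)
Function('R')(S) = 49 (Function('R')(S) = Add(0, Pow(Add(6, 1), 2)) = Add(0, Pow(7, 2)) = Add(0, 49) = 49)
Function('L')(r) = Mul(10, r) (Function('L')(r) = Add(Mul(Mul(-3, -3), r), r) = Add(Mul(9, r), r) = Mul(10, r))
Mul(Function('L')(0), Function('R')(124)) = Mul(Mul(10, 0), 49) = Mul(0, 49) = 0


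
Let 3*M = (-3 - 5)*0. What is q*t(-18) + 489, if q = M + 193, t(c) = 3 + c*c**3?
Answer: 20261436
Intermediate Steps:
M = 0 (M = ((-3 - 5)*0)/3 = (-8*0)/3 = (1/3)*0 = 0)
t(c) = 3 + c**4
q = 193 (q = 0 + 193 = 193)
q*t(-18) + 489 = 193*(3 + (-18)**4) + 489 = 193*(3 + 104976) + 489 = 193*104979 + 489 = 20260947 + 489 = 20261436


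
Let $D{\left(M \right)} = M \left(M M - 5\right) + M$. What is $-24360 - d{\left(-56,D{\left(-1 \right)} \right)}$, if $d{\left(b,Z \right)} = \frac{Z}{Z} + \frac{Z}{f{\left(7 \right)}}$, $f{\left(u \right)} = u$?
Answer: $- \frac{170530}{7} \approx -24361.0$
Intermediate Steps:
$D{\left(M \right)} = M + M \left(-5 + M^{2}\right)$ ($D{\left(M \right)} = M \left(M^{2} - 5\right) + M = M \left(-5 + M^{2}\right) + M = M + M \left(-5 + M^{2}\right)$)
$d{\left(b,Z \right)} = 1 + \frac{Z}{7}$ ($d{\left(b,Z \right)} = \frac{Z}{Z} + \frac{Z}{7} = 1 + Z \frac{1}{7} = 1 + \frac{Z}{7}$)
$-24360 - d{\left(-56,D{\left(-1 \right)} \right)} = -24360 - \left(1 + \frac{\left(-1\right) \left(-4 + \left(-1\right)^{2}\right)}{7}\right) = -24360 - \left(1 + \frac{\left(-1\right) \left(-4 + 1\right)}{7}\right) = -24360 - \left(1 + \frac{\left(-1\right) \left(-3\right)}{7}\right) = -24360 - \left(1 + \frac{1}{7} \cdot 3\right) = -24360 - \left(1 + \frac{3}{7}\right) = -24360 - \frac{10}{7} = - \frac{170530}{7}$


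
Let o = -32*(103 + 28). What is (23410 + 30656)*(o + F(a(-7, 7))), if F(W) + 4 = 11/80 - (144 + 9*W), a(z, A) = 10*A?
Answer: -10748023437/40 ≈ -2.6870e+8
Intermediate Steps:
o = -4192 (o = -32*131 = -4192)
F(W) = -11829/80 - 9*W (F(W) = -4 + (11/80 - (144 + 9*W)) = -4 + (11*(1/80) - (144 + 9*W)) = -4 + (11/80 - 9*(16 + W)) = -4 + (11/80 + (-144 - 9*W)) = -4 + (-11509/80 - 9*W) = -11829/80 - 9*W)
(23410 + 30656)*(o + F(a(-7, 7))) = (23410 + 30656)*(-4192 + (-11829/80 - 90*7)) = 54066*(-4192 + (-11829/80 - 9*70)) = 54066*(-4192 + (-11829/80 - 630)) = 54066*(-4192 - 62229/80) = 54066*(-397589/80) = -10748023437/40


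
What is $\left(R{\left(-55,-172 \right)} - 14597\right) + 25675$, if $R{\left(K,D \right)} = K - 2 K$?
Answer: $11133$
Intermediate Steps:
$R{\left(K,D \right)} = - K$
$\left(R{\left(-55,-172 \right)} - 14597\right) + 25675 = \left(\left(-1\right) \left(-55\right) - 14597\right) + 25675 = \left(55 - 14597\right) + 25675 = -14542 + 25675 = 11133$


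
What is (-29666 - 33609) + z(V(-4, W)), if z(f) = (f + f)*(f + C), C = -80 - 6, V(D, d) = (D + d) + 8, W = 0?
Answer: -63931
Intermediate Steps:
V(D, d) = 8 + D + d
C = -86
z(f) = 2*f*(-86 + f) (z(f) = (f + f)*(f - 86) = (2*f)*(-86 + f) = 2*f*(-86 + f))
(-29666 - 33609) + z(V(-4, W)) = (-29666 - 33609) + 2*(8 - 4 + 0)*(-86 + (8 - 4 + 0)) = -63275 + 2*4*(-86 + 4) = -63275 + 2*4*(-82) = -63275 - 656 = -63931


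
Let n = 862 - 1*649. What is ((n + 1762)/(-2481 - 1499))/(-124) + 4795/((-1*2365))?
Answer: -94470301/46686992 ≈ -2.0235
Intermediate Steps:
n = 213 (n = 862 - 649 = 213)
((n + 1762)/(-2481 - 1499))/(-124) + 4795/((-1*2365)) = ((213 + 1762)/(-2481 - 1499))/(-124) + 4795/((-1*2365)) = (1975/(-3980))*(-1/124) + 4795/(-2365) = (1975*(-1/3980))*(-1/124) + 4795*(-1/2365) = -395/796*(-1/124) - 959/473 = 395/98704 - 959/473 = -94470301/46686992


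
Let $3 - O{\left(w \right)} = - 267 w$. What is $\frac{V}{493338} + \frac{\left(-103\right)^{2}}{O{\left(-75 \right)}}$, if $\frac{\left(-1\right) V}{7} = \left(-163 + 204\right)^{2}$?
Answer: $- \frac{151928381}{274378151} \approx -0.55372$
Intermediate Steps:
$O{\left(w \right)} = 3 + 267 w$ ($O{\left(w \right)} = 3 - - 267 w = 3 + 267 w$)
$V = -11767$ ($V = - 7 \left(-163 + 204\right)^{2} = - 7 \cdot 41^{2} = \left(-7\right) 1681 = -11767$)
$\frac{V}{493338} + \frac{\left(-103\right)^{2}}{O{\left(-75 \right)}} = - \frac{11767}{493338} + \frac{\left(-103\right)^{2}}{3 + 267 \left(-75\right)} = \left(-11767\right) \frac{1}{493338} + \frac{10609}{3 - 20025} = - \frac{11767}{493338} + \frac{10609}{-20022} = - \frac{11767}{493338} + 10609 \left(- \frac{1}{20022}\right) = - \frac{11767}{493338} - \frac{10609}{20022} = - \frac{151928381}{274378151}$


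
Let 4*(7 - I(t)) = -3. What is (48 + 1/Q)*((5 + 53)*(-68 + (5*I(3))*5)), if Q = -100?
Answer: 70003013/200 ≈ 3.5002e+5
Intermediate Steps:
I(t) = 31/4 (I(t) = 7 - ¼*(-3) = 7 + ¾ = 31/4)
(48 + 1/Q)*((5 + 53)*(-68 + (5*I(3))*5)) = (48 + 1/(-100))*((5 + 53)*(-68 + (5*(31/4))*5)) = (48 - 1/100)*(58*(-68 + (155/4)*5)) = 4799*(58*(-68 + 775/4))/100 = 4799*(58*(503/4))/100 = (4799/100)*(14587/2) = 70003013/200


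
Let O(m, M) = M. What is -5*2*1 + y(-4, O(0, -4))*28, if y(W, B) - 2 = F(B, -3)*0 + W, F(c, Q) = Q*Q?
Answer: -66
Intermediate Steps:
F(c, Q) = Q**2
y(W, B) = 2 + W (y(W, B) = 2 + ((-3)**2*0 + W) = 2 + (9*0 + W) = 2 + (0 + W) = 2 + W)
-5*2*1 + y(-4, O(0, -4))*28 = -5*2*1 + (2 - 4)*28 = -10*1 - 2*28 = -10 - 56 = -66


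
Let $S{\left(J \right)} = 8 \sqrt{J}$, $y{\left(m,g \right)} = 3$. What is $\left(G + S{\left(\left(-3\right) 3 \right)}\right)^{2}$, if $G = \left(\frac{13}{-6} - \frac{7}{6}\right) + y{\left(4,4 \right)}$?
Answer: $\frac{\left(1 - 72 i\right)^{2}}{9} \approx -575.89 - 16.0 i$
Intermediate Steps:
$G = - \frac{1}{3}$ ($G = \left(\frac{13}{-6} - \frac{7}{6}\right) + 3 = \left(13 \left(- \frac{1}{6}\right) - \frac{7}{6}\right) + 3 = \left(- \frac{13}{6} - \frac{7}{6}\right) + 3 = - \frac{10}{3} + 3 = - \frac{1}{3} \approx -0.33333$)
$\left(G + S{\left(\left(-3\right) 3 \right)}\right)^{2} = \left(- \frac{1}{3} + 8 \sqrt{\left(-3\right) 3}\right)^{2} = \left(- \frac{1}{3} + 8 \sqrt{-9}\right)^{2} = \left(- \frac{1}{3} + 8 \cdot 3 i\right)^{2} = \left(- \frac{1}{3} + 24 i\right)^{2}$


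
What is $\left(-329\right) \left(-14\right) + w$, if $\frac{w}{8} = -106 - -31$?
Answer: $4006$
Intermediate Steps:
$w = -600$ ($w = 8 \left(-106 - -31\right) = 8 \left(-106 + 31\right) = 8 \left(-75\right) = -600$)
$\left(-329\right) \left(-14\right) + w = \left(-329\right) \left(-14\right) - 600 = 4606 - 600 = 4006$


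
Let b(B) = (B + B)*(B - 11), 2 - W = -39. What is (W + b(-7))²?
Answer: 85849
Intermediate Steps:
W = 41 (W = 2 - 1*(-39) = 2 + 39 = 41)
b(B) = 2*B*(-11 + B) (b(B) = (2*B)*(-11 + B) = 2*B*(-11 + B))
(W + b(-7))² = (41 + 2*(-7)*(-11 - 7))² = (41 + 2*(-7)*(-18))² = (41 + 252)² = 293² = 85849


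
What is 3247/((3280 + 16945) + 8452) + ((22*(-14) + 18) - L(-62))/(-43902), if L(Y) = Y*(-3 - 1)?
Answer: 26329670/209829609 ≈ 0.12548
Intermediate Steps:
L(Y) = -4*Y (L(Y) = Y*(-4) = -4*Y)
3247/((3280 + 16945) + 8452) + ((22*(-14) + 18) - L(-62))/(-43902) = 3247/((3280 + 16945) + 8452) + ((22*(-14) + 18) - (-4)*(-62))/(-43902) = 3247/(20225 + 8452) + ((-308 + 18) - 1*248)*(-1/43902) = 3247/28677 + (-290 - 248)*(-1/43902) = 3247*(1/28677) - 538*(-1/43902) = 3247/28677 + 269/21951 = 26329670/209829609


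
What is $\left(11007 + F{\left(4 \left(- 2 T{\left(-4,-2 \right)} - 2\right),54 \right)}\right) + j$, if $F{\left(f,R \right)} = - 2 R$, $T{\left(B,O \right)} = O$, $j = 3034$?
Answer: $13933$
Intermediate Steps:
$\left(11007 + F{\left(4 \left(- 2 T{\left(-4,-2 \right)} - 2\right),54 \right)}\right) + j = \left(11007 - 108\right) + 3034 = 10899 + 3034 = 13933$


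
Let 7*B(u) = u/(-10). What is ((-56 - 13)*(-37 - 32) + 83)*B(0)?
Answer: 0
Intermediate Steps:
B(u) = -u/70 (B(u) = (u/(-10))/7 = (u*(-⅒))/7 = (-u/10)/7 = -u/70)
((-56 - 13)*(-37 - 32) + 83)*B(0) = ((-56 - 13)*(-37 - 32) + 83)*(-1/70*0) = (-69*(-69) + 83)*0 = (4761 + 83)*0 = 4844*0 = 0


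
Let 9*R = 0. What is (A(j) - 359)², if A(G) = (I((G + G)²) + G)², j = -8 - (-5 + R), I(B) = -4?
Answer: 96100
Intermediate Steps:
R = 0 (R = (⅑)*0 = 0)
j = -3 (j = -8 - (-5 + 0) = -8 - 1*(-5) = -8 + 5 = -3)
A(G) = (-4 + G)²
(A(j) - 359)² = ((-4 - 3)² - 359)² = ((-7)² - 359)² = (49 - 359)² = (-310)² = 96100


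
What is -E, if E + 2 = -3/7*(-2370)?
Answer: -7096/7 ≈ -1013.7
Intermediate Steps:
E = 7096/7 (E = -2 - 3/7*(-2370) = -2 + 7110/7 = 7096/7 ≈ 1013.7)
-E = -1*7096/7 = -7096/7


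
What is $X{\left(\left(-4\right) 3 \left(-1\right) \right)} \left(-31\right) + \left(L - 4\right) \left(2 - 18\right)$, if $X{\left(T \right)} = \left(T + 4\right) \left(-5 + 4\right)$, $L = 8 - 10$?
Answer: $592$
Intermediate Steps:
$L = -2$
$X{\left(T \right)} = -4 - T$ ($X{\left(T \right)} = \left(4 + T\right) \left(-1\right) = -4 - T$)
$X{\left(\left(-4\right) 3 \left(-1\right) \right)} \left(-31\right) + \left(L - 4\right) \left(2 - 18\right) = \left(-4 - \left(-4\right) 3 \left(-1\right)\right) \left(-31\right) + \left(-2 - 4\right) \left(2 - 18\right) = \left(-4 - \left(-12\right) \left(-1\right)\right) \left(-31\right) - -96 = \left(-4 - 12\right) \left(-31\right) + 96 = \left(-16\right) \left(-31\right) + 96 = 496 + 96 = 592$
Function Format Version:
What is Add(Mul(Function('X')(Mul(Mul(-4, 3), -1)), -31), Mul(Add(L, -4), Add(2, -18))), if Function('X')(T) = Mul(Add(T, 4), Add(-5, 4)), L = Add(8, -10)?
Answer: 592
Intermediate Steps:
L = -2
Function('X')(T) = Add(-4, Mul(-1, T)) (Function('X')(T) = Mul(Add(4, T), -1) = Add(-4, Mul(-1, T)))
Add(Mul(Function('X')(Mul(Mul(-4, 3), -1)), -31), Mul(Add(L, -4), Add(2, -18))) = Add(Mul(Add(-4, Mul(-1, Mul(Mul(-4, 3), -1))), -31), Mul(Add(-2, -4), Add(2, -18))) = Add(Mul(Add(-4, Mul(-1, Mul(-12, -1))), -31), Mul(-6, -16)) = Add(Mul(Add(-4, Mul(-1, 12)), -31), 96) = Add(Mul(Add(-4, -12), -31), 96) = Add(Mul(-16, -31), 96) = Add(496, 96) = 592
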